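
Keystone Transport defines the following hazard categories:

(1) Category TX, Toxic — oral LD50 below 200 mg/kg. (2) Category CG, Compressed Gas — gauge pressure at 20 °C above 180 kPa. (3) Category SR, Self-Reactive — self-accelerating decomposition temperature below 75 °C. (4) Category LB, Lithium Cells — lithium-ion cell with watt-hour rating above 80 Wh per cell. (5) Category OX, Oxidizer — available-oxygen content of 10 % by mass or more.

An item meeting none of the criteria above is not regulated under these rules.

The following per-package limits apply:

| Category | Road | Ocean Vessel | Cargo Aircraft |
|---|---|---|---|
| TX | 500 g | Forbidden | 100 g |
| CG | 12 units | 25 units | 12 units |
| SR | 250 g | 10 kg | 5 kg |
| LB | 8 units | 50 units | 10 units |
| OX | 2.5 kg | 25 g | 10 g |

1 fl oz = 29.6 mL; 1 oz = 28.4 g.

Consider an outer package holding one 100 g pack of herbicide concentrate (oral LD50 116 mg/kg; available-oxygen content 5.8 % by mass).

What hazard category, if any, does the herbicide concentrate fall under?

Category TX

Herbicide concentrate: oral LD50 116 mg/kg < 200 mg/kg → Category TX (Toxic).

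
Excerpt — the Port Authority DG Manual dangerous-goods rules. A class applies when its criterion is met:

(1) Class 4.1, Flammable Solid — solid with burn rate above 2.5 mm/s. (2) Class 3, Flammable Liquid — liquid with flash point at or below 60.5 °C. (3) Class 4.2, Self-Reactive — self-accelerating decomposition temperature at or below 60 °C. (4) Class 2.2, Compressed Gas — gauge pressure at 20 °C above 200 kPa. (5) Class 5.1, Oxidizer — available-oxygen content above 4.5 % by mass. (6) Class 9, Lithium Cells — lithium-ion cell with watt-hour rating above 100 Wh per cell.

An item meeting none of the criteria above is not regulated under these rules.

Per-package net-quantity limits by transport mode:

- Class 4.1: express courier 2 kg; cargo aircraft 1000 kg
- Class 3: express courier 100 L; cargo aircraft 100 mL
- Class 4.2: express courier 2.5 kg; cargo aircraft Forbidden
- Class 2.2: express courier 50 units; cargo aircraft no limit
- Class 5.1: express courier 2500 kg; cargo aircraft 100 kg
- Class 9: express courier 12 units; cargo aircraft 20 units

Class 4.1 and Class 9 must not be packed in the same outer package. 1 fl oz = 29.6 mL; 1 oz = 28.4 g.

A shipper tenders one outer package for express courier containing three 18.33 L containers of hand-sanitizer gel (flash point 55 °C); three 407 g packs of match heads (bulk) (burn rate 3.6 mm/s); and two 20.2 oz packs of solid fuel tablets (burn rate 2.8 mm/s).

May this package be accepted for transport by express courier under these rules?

No

The hand-sanitizer gel has flash point 55 °C, which is ≤ 60.5 °C, so it is Class 3 (Flammable Liquid).
With burn rate 3.6 mm/s (> 2.5 mm/s), the match heads (bulk) fall in Class 4.1.
Burn rate 2.8 mm/s meets the Class 4.1 criterion (Flammable Solid), so the solid fuel tablets are Class 4.1.
Class 4.1 net quantity: (three 407 g packs = 1.221 kg) + (two 20.2 oz packs = 1147.36 g) = 2368.36 g.
2368.36 g exceeds the express courier limit of 2 kg for Class 4.1.
Class 3 quantity: three 18.33 L containers = 54.99 L.
54.99 L ≤ 100 L (express courier limit, Class 3) — within limit.
The segregation rule (Class 4.1 with Class 9) does not apply to Class 4.1 with Class 3.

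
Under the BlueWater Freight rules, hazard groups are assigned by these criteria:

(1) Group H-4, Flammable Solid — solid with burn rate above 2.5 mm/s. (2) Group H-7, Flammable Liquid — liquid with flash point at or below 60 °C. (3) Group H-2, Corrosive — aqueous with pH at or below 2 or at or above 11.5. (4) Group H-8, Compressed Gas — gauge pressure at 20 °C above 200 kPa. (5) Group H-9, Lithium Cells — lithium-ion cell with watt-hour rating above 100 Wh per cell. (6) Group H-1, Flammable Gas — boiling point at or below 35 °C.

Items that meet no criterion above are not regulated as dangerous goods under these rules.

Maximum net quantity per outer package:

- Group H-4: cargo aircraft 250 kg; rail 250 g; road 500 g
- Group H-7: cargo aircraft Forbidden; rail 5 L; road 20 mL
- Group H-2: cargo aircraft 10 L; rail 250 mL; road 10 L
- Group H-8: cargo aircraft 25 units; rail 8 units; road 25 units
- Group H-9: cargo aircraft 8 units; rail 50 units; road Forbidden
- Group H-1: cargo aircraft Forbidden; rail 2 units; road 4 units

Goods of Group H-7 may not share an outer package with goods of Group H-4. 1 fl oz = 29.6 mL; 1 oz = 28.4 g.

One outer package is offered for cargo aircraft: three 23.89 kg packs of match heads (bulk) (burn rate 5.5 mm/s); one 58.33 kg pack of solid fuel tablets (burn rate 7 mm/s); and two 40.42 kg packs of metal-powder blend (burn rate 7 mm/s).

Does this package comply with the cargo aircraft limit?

The match heads (bulk) have burn rate 5.5 mm/s, which is > 2.5 mm/s, so they are Group H-4 (Flammable Solid).
The solid fuel tablets have burn rate 7 mm/s, which is > 2.5 mm/s, so they are Group H-4 (Flammable Solid).
Metal-powder blend: burn rate 7 mm/s > 2.5 mm/s → Group H-4 (Flammable Solid).
Total Group H-4: (three 23.89 kg packs = 71.67 kg) + 58.33 kg + (two 40.42 kg packs = 80.84 kg) = 210.84 kg.
210.84 kg ≤ 250 kg (cargo aircraft limit, Group H-4) — within limit.

Yes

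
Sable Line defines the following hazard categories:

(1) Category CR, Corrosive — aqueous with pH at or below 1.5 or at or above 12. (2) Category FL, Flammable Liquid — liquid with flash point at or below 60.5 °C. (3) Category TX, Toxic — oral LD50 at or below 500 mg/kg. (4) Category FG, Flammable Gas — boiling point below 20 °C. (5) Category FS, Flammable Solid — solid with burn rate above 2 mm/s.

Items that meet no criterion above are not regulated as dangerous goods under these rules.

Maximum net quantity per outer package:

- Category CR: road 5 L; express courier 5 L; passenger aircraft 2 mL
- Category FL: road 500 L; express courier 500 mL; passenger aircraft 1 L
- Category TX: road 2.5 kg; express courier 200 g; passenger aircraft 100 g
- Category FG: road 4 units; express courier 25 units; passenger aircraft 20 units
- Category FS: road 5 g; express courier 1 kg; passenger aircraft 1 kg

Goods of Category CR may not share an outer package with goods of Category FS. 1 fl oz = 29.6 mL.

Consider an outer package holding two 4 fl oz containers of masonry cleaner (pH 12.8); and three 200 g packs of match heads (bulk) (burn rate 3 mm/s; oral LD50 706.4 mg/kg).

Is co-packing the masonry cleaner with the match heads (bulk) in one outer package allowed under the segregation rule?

No

pH 12.8 meets the Category CR criterion (Corrosive), so the masonry cleaner is Category CR.
The match heads (bulk) have burn rate 3 mm/s, which is > 2 mm/s, so they are Category FS (Flammable Solid).
Category CR and Category FS may not share an outer package.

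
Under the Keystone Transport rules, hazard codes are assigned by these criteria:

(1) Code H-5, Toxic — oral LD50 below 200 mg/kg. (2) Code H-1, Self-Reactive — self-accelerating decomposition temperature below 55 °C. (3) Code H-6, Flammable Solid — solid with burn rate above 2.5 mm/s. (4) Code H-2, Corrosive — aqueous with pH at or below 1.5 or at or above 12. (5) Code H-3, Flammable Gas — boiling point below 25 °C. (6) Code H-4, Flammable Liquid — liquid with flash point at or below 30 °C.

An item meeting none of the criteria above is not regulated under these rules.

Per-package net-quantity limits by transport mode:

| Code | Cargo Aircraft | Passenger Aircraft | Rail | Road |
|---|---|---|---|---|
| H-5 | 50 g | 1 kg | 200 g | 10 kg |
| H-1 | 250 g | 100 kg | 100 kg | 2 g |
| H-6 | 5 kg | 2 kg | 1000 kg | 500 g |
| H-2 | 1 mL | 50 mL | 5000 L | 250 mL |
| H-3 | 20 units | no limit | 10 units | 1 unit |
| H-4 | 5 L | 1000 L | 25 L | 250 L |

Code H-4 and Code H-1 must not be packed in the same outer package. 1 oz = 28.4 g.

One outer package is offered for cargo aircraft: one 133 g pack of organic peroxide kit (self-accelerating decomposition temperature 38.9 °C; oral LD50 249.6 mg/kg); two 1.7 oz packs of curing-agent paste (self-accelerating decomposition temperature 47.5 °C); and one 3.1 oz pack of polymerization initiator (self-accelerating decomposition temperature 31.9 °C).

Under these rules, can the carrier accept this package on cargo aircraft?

The organic peroxide kit has self-accelerating decomposition temperature 38.9 °C, which is < 55 °C, so it is Code H-1 (Self-Reactive).
Curing-agent paste: self-accelerating decomposition temperature 47.5 °C < 55 °C → Code H-1 (Self-Reactive).
Polymerization initiator: self-accelerating decomposition temperature 31.9 °C < 55 °C → Code H-1 (Self-Reactive).
Total Code H-1: 133 g + (two 1.7 oz packs = 96.56 g) + (one 3.1 oz pack = 88.04 g) = 317.6 g.
317.6 g > 250 g (cargo aircraft limit, Code H-1) — over the limit.

No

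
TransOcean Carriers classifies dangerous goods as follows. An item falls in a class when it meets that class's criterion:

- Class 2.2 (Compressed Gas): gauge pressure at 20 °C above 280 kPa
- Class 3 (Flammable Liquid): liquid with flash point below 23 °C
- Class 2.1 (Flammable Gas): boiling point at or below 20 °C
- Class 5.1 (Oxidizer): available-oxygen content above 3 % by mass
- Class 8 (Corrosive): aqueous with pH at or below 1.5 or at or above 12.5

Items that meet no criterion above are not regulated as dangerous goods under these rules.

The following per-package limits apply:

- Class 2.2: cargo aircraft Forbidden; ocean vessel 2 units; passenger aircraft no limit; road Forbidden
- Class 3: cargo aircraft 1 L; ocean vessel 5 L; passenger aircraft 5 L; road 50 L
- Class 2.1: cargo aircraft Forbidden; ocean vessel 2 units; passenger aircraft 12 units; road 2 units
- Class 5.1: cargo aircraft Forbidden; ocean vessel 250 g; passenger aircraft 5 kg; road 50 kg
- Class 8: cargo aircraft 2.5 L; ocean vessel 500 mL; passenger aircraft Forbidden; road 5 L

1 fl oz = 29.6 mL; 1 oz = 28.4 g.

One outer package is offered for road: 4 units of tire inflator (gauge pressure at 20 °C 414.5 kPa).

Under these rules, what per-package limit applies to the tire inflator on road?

Forbidden

Gauge pressure at 20 °C 414.5 kPa meets the Class 2.2 criterion (Compressed Gas), so the tire inflator is Class 2.2.
The road limit for Class 2.2 is Forbidden.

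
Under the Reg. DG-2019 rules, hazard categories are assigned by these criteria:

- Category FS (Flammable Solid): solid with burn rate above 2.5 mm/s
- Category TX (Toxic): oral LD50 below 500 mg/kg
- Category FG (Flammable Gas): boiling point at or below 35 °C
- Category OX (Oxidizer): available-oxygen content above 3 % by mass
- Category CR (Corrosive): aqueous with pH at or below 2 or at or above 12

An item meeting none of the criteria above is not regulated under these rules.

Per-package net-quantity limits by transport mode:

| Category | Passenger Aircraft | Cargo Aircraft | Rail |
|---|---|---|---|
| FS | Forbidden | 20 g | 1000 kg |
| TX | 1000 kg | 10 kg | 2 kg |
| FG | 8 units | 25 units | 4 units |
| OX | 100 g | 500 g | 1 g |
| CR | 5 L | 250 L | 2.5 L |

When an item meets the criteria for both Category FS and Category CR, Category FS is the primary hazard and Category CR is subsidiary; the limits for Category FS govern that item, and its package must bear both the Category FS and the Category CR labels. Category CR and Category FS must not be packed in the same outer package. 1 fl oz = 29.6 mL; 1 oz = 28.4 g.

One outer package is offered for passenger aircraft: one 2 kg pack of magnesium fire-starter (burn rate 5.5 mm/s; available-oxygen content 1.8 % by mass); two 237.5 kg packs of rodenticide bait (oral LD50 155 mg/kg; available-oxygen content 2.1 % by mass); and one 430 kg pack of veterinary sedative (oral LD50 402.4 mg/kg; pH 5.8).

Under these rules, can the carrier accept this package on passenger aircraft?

No

The magnesium fire-starter has burn rate 5.5 mm/s, which is > 2.5 mm/s, so it is Category FS (Flammable Solid).
Oral LD50 155 mg/kg meets the Category TX criterion (Toxic), so the rodenticide bait is Category TX.
Veterinary sedative: oral LD50 402.4 mg/kg < 500 mg/kg → Category TX (Toxic).
Total Category TX: (two 237.5 kg packs = 475 kg) + 430 kg = 905 kg.
905 kg is within the passenger aircraft limit of 1000 kg for Category TX.
Category FS quantity: 2 kg.
Category FS is Forbidden by passenger aircraft.
The segregation rule (Category CR with Category FS) does not apply to Category TX with Category FS.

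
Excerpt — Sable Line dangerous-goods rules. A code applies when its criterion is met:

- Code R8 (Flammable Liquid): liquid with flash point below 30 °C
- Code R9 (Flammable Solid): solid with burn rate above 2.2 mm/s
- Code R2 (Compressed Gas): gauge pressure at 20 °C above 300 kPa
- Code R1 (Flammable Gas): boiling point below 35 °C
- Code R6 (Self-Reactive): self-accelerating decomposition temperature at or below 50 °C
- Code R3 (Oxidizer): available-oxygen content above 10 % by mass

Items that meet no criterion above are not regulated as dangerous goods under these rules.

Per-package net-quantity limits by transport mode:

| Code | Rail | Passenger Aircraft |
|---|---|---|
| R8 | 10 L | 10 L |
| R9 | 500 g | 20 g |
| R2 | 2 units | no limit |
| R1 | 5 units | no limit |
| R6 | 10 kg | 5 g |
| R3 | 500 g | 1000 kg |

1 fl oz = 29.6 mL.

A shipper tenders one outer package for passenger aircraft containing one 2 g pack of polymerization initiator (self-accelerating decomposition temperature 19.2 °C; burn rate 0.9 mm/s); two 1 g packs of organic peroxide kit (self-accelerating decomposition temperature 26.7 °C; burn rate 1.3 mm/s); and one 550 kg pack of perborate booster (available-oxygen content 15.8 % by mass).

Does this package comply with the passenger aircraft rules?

Self-accelerating decomposition temperature 19.2 °C meets the Code R6 criterion (Self-Reactive), so the polymerization initiator is Code R6.
Organic peroxide kit: self-accelerating decomposition temperature 26.7 °C ≤ 50 °C → Code R6 (Self-Reactive).
Available-oxygen content 15.8 % by mass meets the Code R3 criterion (Oxidizer), so the perborate booster is Code R3.
Code R3 quantity: 550 kg.
550 kg is within the passenger aircraft limit of 1000 kg for Code R3.
Total Code R6: 2 g + (two 1 g packs = 2 g) = 4 g.
4 g ≤ 5 g (passenger aircraft limit, Code R6) — within limit.
Every hazard code is within its passenger aircraft limit and no segregation rule is violated.

Yes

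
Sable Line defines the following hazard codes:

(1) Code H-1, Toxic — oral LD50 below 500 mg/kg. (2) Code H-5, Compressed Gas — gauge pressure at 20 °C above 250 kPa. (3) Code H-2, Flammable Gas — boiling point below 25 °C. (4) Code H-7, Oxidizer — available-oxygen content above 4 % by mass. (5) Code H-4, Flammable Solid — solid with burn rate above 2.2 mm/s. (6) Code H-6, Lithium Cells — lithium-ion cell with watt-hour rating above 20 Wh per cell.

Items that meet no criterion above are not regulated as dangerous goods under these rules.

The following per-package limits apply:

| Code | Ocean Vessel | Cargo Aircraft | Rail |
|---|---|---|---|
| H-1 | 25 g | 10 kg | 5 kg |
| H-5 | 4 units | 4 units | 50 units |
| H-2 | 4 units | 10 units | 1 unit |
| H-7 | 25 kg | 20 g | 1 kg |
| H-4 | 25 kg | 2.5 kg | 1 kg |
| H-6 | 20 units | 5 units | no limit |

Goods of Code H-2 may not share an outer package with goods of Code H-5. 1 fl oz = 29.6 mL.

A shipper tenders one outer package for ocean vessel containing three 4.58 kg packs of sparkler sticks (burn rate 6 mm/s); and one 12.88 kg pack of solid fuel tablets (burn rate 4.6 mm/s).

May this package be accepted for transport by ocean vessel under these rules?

No

The sparkler sticks have burn rate 6 mm/s, which is > 2.2 mm/s, so they are Code H-4 (Flammable Solid).
With burn rate 4.6 mm/s (> 2.2 mm/s), the solid fuel tablets fall in Code H-4.
Code H-4 net quantity: (three 4.58 kg packs = 13.74 kg) + 12.88 kg = 26.62 kg.
26.62 kg exceeds the ocean vessel limit of 25 kg for Code H-4.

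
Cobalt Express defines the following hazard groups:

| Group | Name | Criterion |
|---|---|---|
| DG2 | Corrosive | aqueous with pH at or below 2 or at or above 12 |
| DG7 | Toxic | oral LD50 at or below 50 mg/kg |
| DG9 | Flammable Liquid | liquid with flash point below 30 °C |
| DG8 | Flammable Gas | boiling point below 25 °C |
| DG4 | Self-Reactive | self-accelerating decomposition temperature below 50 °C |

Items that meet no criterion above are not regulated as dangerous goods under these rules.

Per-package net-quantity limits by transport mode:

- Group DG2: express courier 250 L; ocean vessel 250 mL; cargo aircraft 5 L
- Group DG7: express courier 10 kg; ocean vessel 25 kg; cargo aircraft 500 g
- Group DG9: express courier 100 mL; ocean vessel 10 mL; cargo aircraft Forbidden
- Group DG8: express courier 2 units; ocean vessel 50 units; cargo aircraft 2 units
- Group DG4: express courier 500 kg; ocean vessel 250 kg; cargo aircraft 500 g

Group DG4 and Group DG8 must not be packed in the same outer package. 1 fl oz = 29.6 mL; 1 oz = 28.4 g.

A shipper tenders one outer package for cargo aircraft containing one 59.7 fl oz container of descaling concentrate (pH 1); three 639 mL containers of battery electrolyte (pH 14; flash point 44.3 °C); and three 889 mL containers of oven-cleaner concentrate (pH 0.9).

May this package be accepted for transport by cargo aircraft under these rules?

pH 1 meets the Group DG2 criterion (Corrosive), so the descaling concentrate is Group DG2.
The battery electrolyte has pH 14, which is ≥ 12, so it is Group DG2 (Corrosive).
The oven-cleaner concentrate has pH 0.9, which is ≤ 2, so it is Group DG2 (Corrosive).
Total Group DG2: (one 59.7 fl oz container = 1767.12 mL) + (three 639 mL containers = 1.917 L) + (three 889 mL containers = 2.667 L) = 6351.12 mL.
6351.12 mL exceeds the cargo aircraft limit of 5 L for Group DG2.

No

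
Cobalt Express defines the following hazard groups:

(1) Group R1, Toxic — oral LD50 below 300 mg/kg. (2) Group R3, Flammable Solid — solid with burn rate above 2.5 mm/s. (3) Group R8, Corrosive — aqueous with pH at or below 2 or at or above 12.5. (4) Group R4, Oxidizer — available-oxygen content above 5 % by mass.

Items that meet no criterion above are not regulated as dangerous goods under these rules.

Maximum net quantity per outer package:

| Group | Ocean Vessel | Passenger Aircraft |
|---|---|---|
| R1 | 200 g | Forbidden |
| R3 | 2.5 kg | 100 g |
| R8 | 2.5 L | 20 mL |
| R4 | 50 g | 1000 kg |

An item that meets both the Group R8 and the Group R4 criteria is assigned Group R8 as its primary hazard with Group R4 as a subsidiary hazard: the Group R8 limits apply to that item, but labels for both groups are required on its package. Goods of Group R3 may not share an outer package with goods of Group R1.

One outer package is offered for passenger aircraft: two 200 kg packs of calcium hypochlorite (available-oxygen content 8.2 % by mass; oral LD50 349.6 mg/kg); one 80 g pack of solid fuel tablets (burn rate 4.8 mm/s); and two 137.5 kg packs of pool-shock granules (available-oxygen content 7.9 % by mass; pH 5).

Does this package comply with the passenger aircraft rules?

Available-oxygen content 8.2 % by mass meets the Group R4 criterion (Oxidizer), so the calcium hypochlorite is Group R4.
Burn rate 4.8 mm/s meets the Group R3 criterion (Flammable Solid), so the solid fuel tablets are Group R3.
Available-oxygen content 7.9 % by mass meets the Group R4 criterion (Oxidizer), so the pool-shock granules are Group R4.
Group R4 net quantity: (two 200 kg packs = 400 kg) + (two 137.5 kg packs = 275 kg) = 675 kg.
675 kg ≤ 1000 kg (passenger aircraft limit, Group R4) — within limit.
Group R3 quantity: 80 g.
80 g ≤ 100 g (passenger aircraft limit, Group R3) — within limit.
The segregation rule (Group R3 with Group R1) does not apply to Group R4 with Group R3.
Every hazard group is within its passenger aircraft limit and no segregation rule is violated.

Yes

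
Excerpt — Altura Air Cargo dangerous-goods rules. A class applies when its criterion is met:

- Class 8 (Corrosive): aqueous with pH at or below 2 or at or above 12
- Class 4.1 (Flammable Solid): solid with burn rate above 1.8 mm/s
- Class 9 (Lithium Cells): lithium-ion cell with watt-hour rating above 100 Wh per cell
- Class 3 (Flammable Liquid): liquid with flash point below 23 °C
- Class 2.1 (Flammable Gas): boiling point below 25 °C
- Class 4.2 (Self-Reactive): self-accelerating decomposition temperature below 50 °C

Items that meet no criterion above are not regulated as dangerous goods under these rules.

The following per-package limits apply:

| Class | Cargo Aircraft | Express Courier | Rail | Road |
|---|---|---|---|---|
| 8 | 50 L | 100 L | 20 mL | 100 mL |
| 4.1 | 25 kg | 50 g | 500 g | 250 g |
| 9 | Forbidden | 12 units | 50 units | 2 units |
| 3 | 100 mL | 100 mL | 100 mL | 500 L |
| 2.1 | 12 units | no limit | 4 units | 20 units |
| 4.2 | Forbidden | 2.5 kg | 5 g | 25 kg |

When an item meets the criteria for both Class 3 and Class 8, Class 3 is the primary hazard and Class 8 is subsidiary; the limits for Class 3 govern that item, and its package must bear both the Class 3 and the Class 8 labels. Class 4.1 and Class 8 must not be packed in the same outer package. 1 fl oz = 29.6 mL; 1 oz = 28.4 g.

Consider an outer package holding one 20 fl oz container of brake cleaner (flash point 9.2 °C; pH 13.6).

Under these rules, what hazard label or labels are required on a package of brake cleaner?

Class 3 and 8

With flash point 9.2 °C (< 23 °C), the brake cleaner falls in Class 3.
Brake cleaner: pH 13.6 ≥ 12 → Class 8 (Corrosive).
By the precedence rule Class 3 is primary and Class 8 is subsidiary, and that rule requires both labels on the package.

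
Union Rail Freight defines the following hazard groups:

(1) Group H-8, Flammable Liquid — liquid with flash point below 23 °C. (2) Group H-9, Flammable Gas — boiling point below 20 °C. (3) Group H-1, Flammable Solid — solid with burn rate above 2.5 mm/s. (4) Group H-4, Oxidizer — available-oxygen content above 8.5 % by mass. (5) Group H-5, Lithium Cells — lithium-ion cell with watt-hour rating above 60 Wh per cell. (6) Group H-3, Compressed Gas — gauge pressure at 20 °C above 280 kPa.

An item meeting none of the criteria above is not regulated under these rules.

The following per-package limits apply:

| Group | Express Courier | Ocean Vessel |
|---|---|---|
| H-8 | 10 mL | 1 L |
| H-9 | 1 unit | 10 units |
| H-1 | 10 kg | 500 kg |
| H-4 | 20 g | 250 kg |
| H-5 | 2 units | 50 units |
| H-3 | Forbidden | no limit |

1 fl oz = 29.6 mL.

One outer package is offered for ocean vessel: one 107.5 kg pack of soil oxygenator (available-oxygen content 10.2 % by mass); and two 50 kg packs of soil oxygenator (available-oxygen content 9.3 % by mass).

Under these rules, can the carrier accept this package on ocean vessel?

Available-oxygen content 10.2 % by mass meets the Group H-4 criterion (Oxidizer), so the soil oxygenator is Group H-4.
With available-oxygen content 9.3 % by mass (> 8.5 % by mass), the soil oxygenator falls in Group H-4.
Group H-4 net quantity: 107.5 kg + (two 50 kg packs = 100 kg) = 207.5 kg.
207.5 kg is within the ocean vessel limit of 250 kg for Group H-4.

Yes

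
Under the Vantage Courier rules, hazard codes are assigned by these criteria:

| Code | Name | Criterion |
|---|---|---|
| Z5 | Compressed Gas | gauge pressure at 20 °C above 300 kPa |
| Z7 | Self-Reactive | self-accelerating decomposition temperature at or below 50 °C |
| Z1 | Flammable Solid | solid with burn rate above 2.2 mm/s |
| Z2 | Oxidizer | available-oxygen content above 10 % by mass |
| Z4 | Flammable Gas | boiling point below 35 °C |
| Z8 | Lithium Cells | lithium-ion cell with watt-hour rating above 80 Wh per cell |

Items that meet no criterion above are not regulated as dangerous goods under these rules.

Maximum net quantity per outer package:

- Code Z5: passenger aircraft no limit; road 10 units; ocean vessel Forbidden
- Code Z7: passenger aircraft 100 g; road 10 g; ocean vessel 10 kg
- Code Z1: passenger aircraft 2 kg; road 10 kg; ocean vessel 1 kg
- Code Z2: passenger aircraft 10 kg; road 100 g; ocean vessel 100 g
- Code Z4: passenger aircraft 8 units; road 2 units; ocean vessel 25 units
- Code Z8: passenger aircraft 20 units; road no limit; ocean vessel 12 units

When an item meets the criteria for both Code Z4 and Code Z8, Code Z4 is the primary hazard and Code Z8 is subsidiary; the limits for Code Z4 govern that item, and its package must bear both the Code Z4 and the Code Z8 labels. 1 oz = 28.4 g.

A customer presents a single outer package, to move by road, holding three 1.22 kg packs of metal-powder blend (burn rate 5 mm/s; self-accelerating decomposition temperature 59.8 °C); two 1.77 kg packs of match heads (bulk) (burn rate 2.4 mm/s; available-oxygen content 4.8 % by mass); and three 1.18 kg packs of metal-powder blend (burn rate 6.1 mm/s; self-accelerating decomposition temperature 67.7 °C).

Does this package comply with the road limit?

Burn rate 5 mm/s meets the Code Z1 criterion (Flammable Solid), so the metal-powder blend is Code Z1.
Match heads (bulk): burn rate 2.4 mm/s > 2.2 mm/s → Code Z1 (Flammable Solid).
The metal-powder blend has burn rate 6.1 mm/s, which is > 2.2 mm/s, so it is Code Z1 (Flammable Solid).
Code Z1 net quantity: (three 1.22 kg packs = 3.66 kg) + (two 1.77 kg packs = 3.54 kg) + (three 1.18 kg packs = 3.54 kg) = 10.74 kg.
10.74 kg exceeds the road limit of 10 kg for Code Z1.

No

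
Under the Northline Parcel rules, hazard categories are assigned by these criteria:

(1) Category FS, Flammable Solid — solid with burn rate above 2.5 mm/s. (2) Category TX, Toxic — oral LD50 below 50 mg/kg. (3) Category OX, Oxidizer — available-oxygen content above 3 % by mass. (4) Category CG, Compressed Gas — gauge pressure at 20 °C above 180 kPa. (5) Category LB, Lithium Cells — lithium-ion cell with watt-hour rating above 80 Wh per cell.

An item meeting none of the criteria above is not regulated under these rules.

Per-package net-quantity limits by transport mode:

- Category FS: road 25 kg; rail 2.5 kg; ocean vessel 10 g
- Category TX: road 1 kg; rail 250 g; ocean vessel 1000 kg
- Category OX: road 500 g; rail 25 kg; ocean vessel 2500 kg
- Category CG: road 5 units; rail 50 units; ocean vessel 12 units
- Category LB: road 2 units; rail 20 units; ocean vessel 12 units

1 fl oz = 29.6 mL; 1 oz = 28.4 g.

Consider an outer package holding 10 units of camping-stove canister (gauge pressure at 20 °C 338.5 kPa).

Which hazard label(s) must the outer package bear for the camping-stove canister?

Gauge pressure at 20 °C 338.5 kPa meets the Category CG criterion (Compressed Gas), so the camping-stove canister is Category CG.
Only the Category CG label is required.

Category CG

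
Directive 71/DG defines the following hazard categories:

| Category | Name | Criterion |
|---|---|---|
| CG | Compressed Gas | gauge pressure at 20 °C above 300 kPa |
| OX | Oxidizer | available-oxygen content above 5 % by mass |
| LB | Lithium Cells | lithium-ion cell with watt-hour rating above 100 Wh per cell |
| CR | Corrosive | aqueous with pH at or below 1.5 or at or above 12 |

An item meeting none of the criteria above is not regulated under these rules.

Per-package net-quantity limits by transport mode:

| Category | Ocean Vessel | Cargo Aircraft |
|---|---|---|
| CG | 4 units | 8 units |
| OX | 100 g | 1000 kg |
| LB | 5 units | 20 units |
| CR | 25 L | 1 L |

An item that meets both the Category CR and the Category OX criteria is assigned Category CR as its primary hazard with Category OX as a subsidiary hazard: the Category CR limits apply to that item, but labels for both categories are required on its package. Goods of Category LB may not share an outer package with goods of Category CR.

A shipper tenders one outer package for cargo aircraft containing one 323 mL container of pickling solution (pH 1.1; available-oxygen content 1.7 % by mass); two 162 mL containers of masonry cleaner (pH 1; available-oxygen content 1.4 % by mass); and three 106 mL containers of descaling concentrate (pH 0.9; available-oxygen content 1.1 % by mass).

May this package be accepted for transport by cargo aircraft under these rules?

Yes

Pickling solution: pH 1.1 ≤ 1.5 → Category CR (Corrosive).
Masonry cleaner: pH 1 ≤ 1.5 → Category CR (Corrosive).
With pH 0.9 (≤ 1.5), the descaling concentrate falls in Category CR.
Category CR net quantity: 323 mL + (two 162 mL containers = 324 mL) + (three 106 mL containers = 318 mL) = 965 mL.
965 mL is within the cargo aircraft limit of 1 L for Category CR.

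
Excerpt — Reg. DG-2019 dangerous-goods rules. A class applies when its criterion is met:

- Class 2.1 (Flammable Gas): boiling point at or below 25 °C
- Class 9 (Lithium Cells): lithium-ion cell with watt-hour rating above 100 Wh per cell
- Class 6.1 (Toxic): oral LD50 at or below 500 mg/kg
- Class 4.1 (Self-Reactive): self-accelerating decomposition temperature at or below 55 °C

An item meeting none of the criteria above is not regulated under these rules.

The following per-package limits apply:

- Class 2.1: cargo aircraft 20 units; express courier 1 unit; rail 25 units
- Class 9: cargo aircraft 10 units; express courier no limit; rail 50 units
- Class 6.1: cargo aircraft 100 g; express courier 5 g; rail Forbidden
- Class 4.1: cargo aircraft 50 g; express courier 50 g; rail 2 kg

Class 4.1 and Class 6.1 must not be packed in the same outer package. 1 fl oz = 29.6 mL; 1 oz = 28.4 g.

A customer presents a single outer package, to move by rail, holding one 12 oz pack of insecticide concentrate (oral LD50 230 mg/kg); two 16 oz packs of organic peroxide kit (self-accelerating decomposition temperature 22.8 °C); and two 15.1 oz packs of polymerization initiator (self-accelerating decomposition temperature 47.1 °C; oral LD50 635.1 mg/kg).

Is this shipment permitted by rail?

No

The insecticide concentrate has oral LD50 230 mg/kg, which is ≤ 500 mg/kg, so it is Class 6.1 (Toxic).
With self-accelerating decomposition temperature 22.8 °C (≤ 55 °C), the organic peroxide kit falls in Class 4.1.
Self-accelerating decomposition temperature 47.1 °C meets the Class 4.1 criterion (Self-Reactive), so the polymerization initiator is Class 4.1.
Class 4.1 net quantity: (two 16 oz packs = 908.8 g) + (two 15.1 oz packs = 857.68 g) = 1766.48 g.
That is within the Class 4.1 rail limit of 2 kg.
Class 6.1 quantity: one 12 oz pack = 340.8 g.
By rail, Class 6.1 is Forbidden regardless of quantity.
Class 4.1 and Class 6.1 may not share an outer package.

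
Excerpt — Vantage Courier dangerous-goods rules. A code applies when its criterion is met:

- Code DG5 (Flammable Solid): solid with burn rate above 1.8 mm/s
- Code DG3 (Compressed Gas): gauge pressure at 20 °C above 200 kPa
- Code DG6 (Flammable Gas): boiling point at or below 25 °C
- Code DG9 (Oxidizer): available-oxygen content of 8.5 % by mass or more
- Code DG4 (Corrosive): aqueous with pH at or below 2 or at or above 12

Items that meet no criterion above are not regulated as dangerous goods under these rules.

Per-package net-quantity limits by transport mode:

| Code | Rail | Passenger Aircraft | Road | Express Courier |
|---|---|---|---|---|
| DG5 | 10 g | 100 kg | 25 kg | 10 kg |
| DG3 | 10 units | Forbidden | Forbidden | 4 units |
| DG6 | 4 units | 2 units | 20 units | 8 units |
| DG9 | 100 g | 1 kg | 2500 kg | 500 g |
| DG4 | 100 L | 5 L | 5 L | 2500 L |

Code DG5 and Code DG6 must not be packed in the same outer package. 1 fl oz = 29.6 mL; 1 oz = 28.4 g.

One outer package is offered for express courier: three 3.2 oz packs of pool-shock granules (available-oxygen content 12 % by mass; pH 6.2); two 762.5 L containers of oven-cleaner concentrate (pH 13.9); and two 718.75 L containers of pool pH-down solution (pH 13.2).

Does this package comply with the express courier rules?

Pool-shock granules: available-oxygen content 12 % by mass ≥ 8.5 % by mass → Code DG9 (Oxidizer).
The oven-cleaner concentrate has pH 13.9, which is ≥ 12, so it is Code DG4 (Corrosive).
The pool pH-down solution has pH 13.2, which is ≥ 12, so it is Code DG4 (Corrosive).
Code DG4 net quantity: (two 762.5 L containers = 1525 L) + (two 718.75 L containers = 1437.5 L) = 2962.5 L.
2962.5 L exceeds the express courier limit of 2500 L for Code DG4.
Code DG9 quantity: three 3.2 oz packs = 272.64 g.
272.64 g ≤ 500 g (express courier limit, Code DG9) — within limit.
The segregation rule (Code DG5 with Code DG6) does not apply to Code DG4 with Code DG9.

No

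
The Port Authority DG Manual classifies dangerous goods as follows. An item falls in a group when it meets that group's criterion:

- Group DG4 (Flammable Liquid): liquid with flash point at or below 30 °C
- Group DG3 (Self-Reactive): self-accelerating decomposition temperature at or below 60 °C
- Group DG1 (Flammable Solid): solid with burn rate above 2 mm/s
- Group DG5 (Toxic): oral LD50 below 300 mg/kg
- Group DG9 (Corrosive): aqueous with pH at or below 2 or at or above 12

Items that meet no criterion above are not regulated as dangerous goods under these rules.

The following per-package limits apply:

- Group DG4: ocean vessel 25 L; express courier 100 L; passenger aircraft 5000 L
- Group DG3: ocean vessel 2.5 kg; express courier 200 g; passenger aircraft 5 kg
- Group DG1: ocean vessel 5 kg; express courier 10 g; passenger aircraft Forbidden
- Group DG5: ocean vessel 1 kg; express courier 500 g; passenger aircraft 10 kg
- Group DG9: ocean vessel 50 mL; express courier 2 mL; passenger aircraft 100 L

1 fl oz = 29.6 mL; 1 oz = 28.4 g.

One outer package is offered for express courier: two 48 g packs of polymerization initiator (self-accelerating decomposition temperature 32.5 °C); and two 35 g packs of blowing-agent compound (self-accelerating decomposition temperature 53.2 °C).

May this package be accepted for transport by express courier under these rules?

Yes

Polymerization initiator: self-accelerating decomposition temperature 32.5 °C ≤ 60 °C → Group DG3 (Self-Reactive).
Blowing-agent compound: self-accelerating decomposition temperature 53.2 °C ≤ 60 °C → Group DG3 (Self-Reactive).
Total Group DG3: (two 48 g packs = 96 g) + (two 35 g packs = 70 g) = 166 g.
That is within the Group DG3 express courier limit of 200 g.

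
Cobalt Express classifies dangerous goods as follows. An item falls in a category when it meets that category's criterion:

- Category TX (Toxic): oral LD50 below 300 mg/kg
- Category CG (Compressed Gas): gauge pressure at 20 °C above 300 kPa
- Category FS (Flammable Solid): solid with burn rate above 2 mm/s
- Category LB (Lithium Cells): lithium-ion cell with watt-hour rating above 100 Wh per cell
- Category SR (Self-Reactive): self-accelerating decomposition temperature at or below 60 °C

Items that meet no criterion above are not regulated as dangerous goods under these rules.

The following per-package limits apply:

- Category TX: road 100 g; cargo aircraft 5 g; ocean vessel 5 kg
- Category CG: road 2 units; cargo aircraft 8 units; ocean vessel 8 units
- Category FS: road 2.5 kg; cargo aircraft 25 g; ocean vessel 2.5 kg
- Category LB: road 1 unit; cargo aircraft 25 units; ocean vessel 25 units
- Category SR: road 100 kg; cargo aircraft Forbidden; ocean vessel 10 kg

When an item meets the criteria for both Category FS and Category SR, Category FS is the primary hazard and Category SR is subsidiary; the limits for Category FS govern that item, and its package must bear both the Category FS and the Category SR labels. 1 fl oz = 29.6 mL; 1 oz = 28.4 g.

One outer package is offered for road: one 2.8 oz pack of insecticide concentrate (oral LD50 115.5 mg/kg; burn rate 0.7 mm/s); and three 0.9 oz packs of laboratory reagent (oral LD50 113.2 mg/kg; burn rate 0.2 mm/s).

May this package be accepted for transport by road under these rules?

No

The insecticide concentrate has oral LD50 115.5 mg/kg, which is < 300 mg/kg, so it is Category TX (Toxic).
The laboratory reagent has oral LD50 113.2 mg/kg, which is < 300 mg/kg, so it is Category TX (Toxic).
Category TX net quantity: (one 2.8 oz pack = 79.52 g) + (three 0.9 oz packs = 76.68 g) = 156.2 g.
156.2 g > 100 g (road limit, Category TX) — over the limit.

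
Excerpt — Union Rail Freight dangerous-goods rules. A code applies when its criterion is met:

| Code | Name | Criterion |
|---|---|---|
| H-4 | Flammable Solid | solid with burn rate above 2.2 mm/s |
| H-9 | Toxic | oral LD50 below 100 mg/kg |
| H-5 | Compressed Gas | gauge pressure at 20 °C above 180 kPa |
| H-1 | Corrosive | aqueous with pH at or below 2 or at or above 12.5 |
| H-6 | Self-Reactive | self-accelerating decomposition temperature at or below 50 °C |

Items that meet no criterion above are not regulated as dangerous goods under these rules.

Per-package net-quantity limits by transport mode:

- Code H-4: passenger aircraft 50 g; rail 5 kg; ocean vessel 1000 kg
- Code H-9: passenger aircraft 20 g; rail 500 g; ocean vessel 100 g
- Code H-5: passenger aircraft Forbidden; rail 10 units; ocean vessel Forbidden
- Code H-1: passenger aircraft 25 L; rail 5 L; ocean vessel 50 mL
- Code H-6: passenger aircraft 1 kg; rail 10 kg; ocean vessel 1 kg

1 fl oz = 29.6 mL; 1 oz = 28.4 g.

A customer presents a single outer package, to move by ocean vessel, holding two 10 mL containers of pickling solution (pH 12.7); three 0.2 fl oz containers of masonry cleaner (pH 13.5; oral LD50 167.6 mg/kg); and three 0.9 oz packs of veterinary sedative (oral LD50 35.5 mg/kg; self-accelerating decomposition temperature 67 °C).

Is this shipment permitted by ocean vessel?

pH 12.7 meets the Code H-1 criterion (Corrosive), so the pickling solution is Code H-1.
The masonry cleaner has pH 13.5, which is ≥ 12.5, so it is Code H-1 (Corrosive).
With oral LD50 35.5 mg/kg (< 100 mg/kg), the veterinary sedative falls in Code H-9.
Code H-1 net quantity: (two 10 mL containers = 20 mL) + (three 0.2 fl oz containers = 17.76 mL) = 37.76 mL.
37.76 mL is within the ocean vessel limit of 50 mL for Code H-1.
Code H-9 quantity: three 0.9 oz packs = 76.68 g.
76.68 g ≤ 100 g (ocean vessel limit, Code H-9) — within limit.
Every hazard code is within its ocean vessel limit and no segregation rule is violated.

Yes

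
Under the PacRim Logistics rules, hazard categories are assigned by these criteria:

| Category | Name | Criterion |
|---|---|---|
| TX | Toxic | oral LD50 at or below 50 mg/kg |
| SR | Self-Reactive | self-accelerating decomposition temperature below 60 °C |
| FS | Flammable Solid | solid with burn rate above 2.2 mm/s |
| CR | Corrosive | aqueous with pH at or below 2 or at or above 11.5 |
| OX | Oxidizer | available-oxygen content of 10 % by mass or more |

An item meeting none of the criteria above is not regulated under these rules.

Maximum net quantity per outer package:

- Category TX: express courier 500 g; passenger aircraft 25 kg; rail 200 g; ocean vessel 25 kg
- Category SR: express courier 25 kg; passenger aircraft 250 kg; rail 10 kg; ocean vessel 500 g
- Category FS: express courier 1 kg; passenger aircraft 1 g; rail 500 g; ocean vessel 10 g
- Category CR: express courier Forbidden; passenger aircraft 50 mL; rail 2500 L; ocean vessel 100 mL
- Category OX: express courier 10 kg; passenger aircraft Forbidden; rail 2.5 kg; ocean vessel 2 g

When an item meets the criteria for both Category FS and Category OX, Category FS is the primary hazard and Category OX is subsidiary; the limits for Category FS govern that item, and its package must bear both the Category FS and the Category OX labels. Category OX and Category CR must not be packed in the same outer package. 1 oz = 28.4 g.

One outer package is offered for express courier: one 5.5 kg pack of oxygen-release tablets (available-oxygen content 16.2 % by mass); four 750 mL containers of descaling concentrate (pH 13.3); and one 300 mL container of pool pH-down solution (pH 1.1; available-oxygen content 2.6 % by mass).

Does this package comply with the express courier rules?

Oxygen-release tablets: available-oxygen content 16.2 % by mass ≥ 10 % by mass → Category OX (Oxidizer).
The descaling concentrate has pH 13.3, which is ≥ 11.5, so it is Category CR (Corrosive).
Pool pH-down solution: pH 1.1 ≤ 2 → Category CR (Corrosive).
Category OX quantity: 5.5 kg.
5.5 kg is within the express courier limit of 10 kg for Category OX.
Category CR net quantity: (four 750 mL containers = 3 L) + 300 mL = 3.3 L.
By express courier, Category CR is Forbidden regardless of quantity.
Category OX and Category CR may not share an outer package.

No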